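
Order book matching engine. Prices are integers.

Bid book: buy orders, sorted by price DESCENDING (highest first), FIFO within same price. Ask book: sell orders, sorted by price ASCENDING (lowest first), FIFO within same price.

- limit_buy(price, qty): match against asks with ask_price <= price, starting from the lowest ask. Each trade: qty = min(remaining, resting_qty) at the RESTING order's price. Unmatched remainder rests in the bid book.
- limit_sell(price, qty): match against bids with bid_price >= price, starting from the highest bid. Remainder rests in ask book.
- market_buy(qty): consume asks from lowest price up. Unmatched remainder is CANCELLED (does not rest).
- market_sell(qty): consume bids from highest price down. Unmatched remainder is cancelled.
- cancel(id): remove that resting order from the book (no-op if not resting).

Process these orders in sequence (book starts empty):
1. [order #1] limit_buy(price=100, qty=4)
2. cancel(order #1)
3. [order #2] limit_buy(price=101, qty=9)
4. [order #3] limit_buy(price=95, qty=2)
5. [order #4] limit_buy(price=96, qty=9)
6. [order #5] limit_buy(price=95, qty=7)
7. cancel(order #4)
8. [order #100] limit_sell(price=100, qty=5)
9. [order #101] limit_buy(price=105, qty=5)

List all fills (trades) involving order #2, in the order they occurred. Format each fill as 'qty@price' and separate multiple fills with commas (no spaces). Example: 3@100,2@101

Answer: 5@101

Derivation:
After op 1 [order #1] limit_buy(price=100, qty=4): fills=none; bids=[#1:4@100] asks=[-]
After op 2 cancel(order #1): fills=none; bids=[-] asks=[-]
After op 3 [order #2] limit_buy(price=101, qty=9): fills=none; bids=[#2:9@101] asks=[-]
After op 4 [order #3] limit_buy(price=95, qty=2): fills=none; bids=[#2:9@101 #3:2@95] asks=[-]
After op 5 [order #4] limit_buy(price=96, qty=9): fills=none; bids=[#2:9@101 #4:9@96 #3:2@95] asks=[-]
After op 6 [order #5] limit_buy(price=95, qty=7): fills=none; bids=[#2:9@101 #4:9@96 #3:2@95 #5:7@95] asks=[-]
After op 7 cancel(order #4): fills=none; bids=[#2:9@101 #3:2@95 #5:7@95] asks=[-]
After op 8 [order #100] limit_sell(price=100, qty=5): fills=#2x#100:5@101; bids=[#2:4@101 #3:2@95 #5:7@95] asks=[-]
After op 9 [order #101] limit_buy(price=105, qty=5): fills=none; bids=[#101:5@105 #2:4@101 #3:2@95 #5:7@95] asks=[-]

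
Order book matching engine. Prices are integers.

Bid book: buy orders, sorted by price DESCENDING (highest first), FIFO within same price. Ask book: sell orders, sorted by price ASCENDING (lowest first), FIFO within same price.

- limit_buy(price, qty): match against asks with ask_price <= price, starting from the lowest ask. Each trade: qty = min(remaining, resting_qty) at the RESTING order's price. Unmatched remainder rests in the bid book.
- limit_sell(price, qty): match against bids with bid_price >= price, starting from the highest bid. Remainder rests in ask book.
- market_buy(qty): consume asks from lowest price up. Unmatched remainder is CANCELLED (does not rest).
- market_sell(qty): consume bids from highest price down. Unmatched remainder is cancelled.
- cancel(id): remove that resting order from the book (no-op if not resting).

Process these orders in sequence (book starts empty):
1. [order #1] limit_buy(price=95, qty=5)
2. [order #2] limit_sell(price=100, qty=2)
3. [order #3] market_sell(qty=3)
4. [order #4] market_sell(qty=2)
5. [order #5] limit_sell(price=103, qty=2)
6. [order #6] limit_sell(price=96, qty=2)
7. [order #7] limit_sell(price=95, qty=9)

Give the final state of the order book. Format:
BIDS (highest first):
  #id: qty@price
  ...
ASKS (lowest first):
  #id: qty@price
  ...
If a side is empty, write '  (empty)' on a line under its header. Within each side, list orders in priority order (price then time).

Answer: BIDS (highest first):
  (empty)
ASKS (lowest first):
  #7: 9@95
  #6: 2@96
  #2: 2@100
  #5: 2@103

Derivation:
After op 1 [order #1] limit_buy(price=95, qty=5): fills=none; bids=[#1:5@95] asks=[-]
After op 2 [order #2] limit_sell(price=100, qty=2): fills=none; bids=[#1:5@95] asks=[#2:2@100]
After op 3 [order #3] market_sell(qty=3): fills=#1x#3:3@95; bids=[#1:2@95] asks=[#2:2@100]
After op 4 [order #4] market_sell(qty=2): fills=#1x#4:2@95; bids=[-] asks=[#2:2@100]
After op 5 [order #5] limit_sell(price=103, qty=2): fills=none; bids=[-] asks=[#2:2@100 #5:2@103]
After op 6 [order #6] limit_sell(price=96, qty=2): fills=none; bids=[-] asks=[#6:2@96 #2:2@100 #5:2@103]
After op 7 [order #7] limit_sell(price=95, qty=9): fills=none; bids=[-] asks=[#7:9@95 #6:2@96 #2:2@100 #5:2@103]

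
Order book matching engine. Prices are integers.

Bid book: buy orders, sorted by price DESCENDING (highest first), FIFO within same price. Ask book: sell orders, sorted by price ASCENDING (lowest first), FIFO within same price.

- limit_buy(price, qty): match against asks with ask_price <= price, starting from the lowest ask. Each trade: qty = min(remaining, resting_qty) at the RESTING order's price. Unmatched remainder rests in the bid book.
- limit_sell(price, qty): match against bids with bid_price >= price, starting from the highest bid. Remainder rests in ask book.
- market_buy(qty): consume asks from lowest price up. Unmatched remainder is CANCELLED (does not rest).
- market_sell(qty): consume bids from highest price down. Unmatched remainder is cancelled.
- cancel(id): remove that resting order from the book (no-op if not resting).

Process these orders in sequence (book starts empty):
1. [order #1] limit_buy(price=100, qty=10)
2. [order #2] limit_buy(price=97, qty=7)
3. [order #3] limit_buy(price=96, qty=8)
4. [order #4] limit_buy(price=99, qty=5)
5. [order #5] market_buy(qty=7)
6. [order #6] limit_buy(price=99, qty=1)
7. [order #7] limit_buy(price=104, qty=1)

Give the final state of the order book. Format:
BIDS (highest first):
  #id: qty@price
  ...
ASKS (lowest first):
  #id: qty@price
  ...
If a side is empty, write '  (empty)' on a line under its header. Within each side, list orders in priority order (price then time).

Answer: BIDS (highest first):
  #7: 1@104
  #1: 10@100
  #4: 5@99
  #6: 1@99
  #2: 7@97
  #3: 8@96
ASKS (lowest first):
  (empty)

Derivation:
After op 1 [order #1] limit_buy(price=100, qty=10): fills=none; bids=[#1:10@100] asks=[-]
After op 2 [order #2] limit_buy(price=97, qty=7): fills=none; bids=[#1:10@100 #2:7@97] asks=[-]
After op 3 [order #3] limit_buy(price=96, qty=8): fills=none; bids=[#1:10@100 #2:7@97 #3:8@96] asks=[-]
After op 4 [order #4] limit_buy(price=99, qty=5): fills=none; bids=[#1:10@100 #4:5@99 #2:7@97 #3:8@96] asks=[-]
After op 5 [order #5] market_buy(qty=7): fills=none; bids=[#1:10@100 #4:5@99 #2:7@97 #3:8@96] asks=[-]
After op 6 [order #6] limit_buy(price=99, qty=1): fills=none; bids=[#1:10@100 #4:5@99 #6:1@99 #2:7@97 #3:8@96] asks=[-]
After op 7 [order #7] limit_buy(price=104, qty=1): fills=none; bids=[#7:1@104 #1:10@100 #4:5@99 #6:1@99 #2:7@97 #3:8@96] asks=[-]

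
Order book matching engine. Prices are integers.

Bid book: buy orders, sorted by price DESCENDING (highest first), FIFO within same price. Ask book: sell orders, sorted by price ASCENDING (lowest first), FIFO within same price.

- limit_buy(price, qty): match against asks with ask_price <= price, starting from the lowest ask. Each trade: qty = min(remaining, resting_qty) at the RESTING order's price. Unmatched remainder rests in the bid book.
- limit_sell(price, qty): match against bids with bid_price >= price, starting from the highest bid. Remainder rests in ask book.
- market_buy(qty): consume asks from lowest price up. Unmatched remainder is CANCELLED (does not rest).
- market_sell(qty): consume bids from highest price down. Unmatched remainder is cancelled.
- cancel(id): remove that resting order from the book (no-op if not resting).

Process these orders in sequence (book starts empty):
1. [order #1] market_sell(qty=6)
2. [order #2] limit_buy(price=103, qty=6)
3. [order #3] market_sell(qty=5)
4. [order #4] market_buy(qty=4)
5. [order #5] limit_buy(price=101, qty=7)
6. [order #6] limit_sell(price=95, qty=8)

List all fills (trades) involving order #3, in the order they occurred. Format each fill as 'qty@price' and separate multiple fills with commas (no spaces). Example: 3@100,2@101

Answer: 5@103

Derivation:
After op 1 [order #1] market_sell(qty=6): fills=none; bids=[-] asks=[-]
After op 2 [order #2] limit_buy(price=103, qty=6): fills=none; bids=[#2:6@103] asks=[-]
After op 3 [order #3] market_sell(qty=5): fills=#2x#3:5@103; bids=[#2:1@103] asks=[-]
After op 4 [order #4] market_buy(qty=4): fills=none; bids=[#2:1@103] asks=[-]
After op 5 [order #5] limit_buy(price=101, qty=7): fills=none; bids=[#2:1@103 #5:7@101] asks=[-]
After op 6 [order #6] limit_sell(price=95, qty=8): fills=#2x#6:1@103 #5x#6:7@101; bids=[-] asks=[-]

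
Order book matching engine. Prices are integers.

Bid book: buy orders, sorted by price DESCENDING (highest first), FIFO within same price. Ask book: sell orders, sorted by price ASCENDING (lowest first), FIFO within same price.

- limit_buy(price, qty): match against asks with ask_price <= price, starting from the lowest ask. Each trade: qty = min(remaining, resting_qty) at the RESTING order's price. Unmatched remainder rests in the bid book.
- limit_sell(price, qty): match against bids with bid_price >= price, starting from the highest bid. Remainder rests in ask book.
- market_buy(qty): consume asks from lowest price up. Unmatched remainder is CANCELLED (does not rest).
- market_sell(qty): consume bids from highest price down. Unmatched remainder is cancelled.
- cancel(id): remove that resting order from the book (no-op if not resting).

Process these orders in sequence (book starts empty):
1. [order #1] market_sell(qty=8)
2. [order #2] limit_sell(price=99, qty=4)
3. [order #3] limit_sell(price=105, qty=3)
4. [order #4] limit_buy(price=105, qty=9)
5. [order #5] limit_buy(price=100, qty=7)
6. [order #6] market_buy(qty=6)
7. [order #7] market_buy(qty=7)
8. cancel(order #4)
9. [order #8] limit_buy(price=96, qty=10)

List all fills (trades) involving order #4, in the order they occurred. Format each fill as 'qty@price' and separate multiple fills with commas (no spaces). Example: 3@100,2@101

Answer: 4@99,3@105

Derivation:
After op 1 [order #1] market_sell(qty=8): fills=none; bids=[-] asks=[-]
After op 2 [order #2] limit_sell(price=99, qty=4): fills=none; bids=[-] asks=[#2:4@99]
After op 3 [order #3] limit_sell(price=105, qty=3): fills=none; bids=[-] asks=[#2:4@99 #3:3@105]
After op 4 [order #4] limit_buy(price=105, qty=9): fills=#4x#2:4@99 #4x#3:3@105; bids=[#4:2@105] asks=[-]
After op 5 [order #5] limit_buy(price=100, qty=7): fills=none; bids=[#4:2@105 #5:7@100] asks=[-]
After op 6 [order #6] market_buy(qty=6): fills=none; bids=[#4:2@105 #5:7@100] asks=[-]
After op 7 [order #7] market_buy(qty=7): fills=none; bids=[#4:2@105 #5:7@100] asks=[-]
After op 8 cancel(order #4): fills=none; bids=[#5:7@100] asks=[-]
After op 9 [order #8] limit_buy(price=96, qty=10): fills=none; bids=[#5:7@100 #8:10@96] asks=[-]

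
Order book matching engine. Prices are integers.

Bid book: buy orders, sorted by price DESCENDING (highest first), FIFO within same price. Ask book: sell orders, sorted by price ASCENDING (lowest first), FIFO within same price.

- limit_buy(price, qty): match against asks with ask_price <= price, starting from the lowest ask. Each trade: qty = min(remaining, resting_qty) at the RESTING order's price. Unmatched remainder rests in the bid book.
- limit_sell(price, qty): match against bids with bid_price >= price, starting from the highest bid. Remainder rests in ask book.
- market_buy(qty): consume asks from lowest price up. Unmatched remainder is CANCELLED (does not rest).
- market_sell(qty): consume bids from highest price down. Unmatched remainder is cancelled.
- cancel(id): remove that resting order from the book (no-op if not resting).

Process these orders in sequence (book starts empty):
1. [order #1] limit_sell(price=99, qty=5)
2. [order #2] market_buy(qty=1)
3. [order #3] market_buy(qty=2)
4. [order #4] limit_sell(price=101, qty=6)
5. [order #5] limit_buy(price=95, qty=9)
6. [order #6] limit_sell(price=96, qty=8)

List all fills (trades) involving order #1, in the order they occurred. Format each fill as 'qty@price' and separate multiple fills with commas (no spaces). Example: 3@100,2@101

After op 1 [order #1] limit_sell(price=99, qty=5): fills=none; bids=[-] asks=[#1:5@99]
After op 2 [order #2] market_buy(qty=1): fills=#2x#1:1@99; bids=[-] asks=[#1:4@99]
After op 3 [order #3] market_buy(qty=2): fills=#3x#1:2@99; bids=[-] asks=[#1:2@99]
After op 4 [order #4] limit_sell(price=101, qty=6): fills=none; bids=[-] asks=[#1:2@99 #4:6@101]
After op 5 [order #5] limit_buy(price=95, qty=9): fills=none; bids=[#5:9@95] asks=[#1:2@99 #4:6@101]
After op 6 [order #6] limit_sell(price=96, qty=8): fills=none; bids=[#5:9@95] asks=[#6:8@96 #1:2@99 #4:6@101]

Answer: 1@99,2@99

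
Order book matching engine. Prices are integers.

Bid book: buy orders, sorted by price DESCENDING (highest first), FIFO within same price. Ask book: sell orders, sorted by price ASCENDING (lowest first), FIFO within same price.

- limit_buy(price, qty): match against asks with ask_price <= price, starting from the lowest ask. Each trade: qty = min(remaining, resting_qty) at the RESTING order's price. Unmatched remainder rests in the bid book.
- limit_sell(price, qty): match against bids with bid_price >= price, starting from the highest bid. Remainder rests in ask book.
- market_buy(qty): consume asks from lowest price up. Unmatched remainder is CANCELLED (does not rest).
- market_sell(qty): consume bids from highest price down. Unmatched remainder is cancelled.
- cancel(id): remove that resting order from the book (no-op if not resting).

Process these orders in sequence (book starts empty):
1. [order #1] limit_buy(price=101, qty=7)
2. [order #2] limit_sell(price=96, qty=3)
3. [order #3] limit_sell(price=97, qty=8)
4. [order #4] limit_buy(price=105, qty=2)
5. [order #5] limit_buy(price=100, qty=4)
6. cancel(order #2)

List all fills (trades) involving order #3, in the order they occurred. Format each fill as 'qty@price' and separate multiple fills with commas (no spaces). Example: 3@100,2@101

Answer: 4@101,2@97,2@97

Derivation:
After op 1 [order #1] limit_buy(price=101, qty=7): fills=none; bids=[#1:7@101] asks=[-]
After op 2 [order #2] limit_sell(price=96, qty=3): fills=#1x#2:3@101; bids=[#1:4@101] asks=[-]
After op 3 [order #3] limit_sell(price=97, qty=8): fills=#1x#3:4@101; bids=[-] asks=[#3:4@97]
After op 4 [order #4] limit_buy(price=105, qty=2): fills=#4x#3:2@97; bids=[-] asks=[#3:2@97]
After op 5 [order #5] limit_buy(price=100, qty=4): fills=#5x#3:2@97; bids=[#5:2@100] asks=[-]
After op 6 cancel(order #2): fills=none; bids=[#5:2@100] asks=[-]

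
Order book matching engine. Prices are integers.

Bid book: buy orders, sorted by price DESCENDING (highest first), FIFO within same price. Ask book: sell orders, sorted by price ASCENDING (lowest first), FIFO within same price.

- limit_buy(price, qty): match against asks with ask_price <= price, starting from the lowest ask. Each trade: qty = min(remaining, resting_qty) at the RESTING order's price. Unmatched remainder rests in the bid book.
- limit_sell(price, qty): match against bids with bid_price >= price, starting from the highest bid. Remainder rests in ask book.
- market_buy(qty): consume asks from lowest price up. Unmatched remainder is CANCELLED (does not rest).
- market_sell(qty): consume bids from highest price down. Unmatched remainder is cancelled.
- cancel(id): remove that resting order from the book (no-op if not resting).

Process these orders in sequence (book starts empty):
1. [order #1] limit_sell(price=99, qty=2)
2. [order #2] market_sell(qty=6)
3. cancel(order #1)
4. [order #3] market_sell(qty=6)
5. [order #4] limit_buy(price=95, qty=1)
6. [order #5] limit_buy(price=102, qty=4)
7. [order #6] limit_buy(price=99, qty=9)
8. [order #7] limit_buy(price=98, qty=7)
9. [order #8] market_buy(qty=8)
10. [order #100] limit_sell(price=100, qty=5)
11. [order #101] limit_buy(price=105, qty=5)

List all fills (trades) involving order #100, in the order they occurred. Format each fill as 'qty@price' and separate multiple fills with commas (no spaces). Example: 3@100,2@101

After op 1 [order #1] limit_sell(price=99, qty=2): fills=none; bids=[-] asks=[#1:2@99]
After op 2 [order #2] market_sell(qty=6): fills=none; bids=[-] asks=[#1:2@99]
After op 3 cancel(order #1): fills=none; bids=[-] asks=[-]
After op 4 [order #3] market_sell(qty=6): fills=none; bids=[-] asks=[-]
After op 5 [order #4] limit_buy(price=95, qty=1): fills=none; bids=[#4:1@95] asks=[-]
After op 6 [order #5] limit_buy(price=102, qty=4): fills=none; bids=[#5:4@102 #4:1@95] asks=[-]
After op 7 [order #6] limit_buy(price=99, qty=9): fills=none; bids=[#5:4@102 #6:9@99 #4:1@95] asks=[-]
After op 8 [order #7] limit_buy(price=98, qty=7): fills=none; bids=[#5:4@102 #6:9@99 #7:7@98 #4:1@95] asks=[-]
After op 9 [order #8] market_buy(qty=8): fills=none; bids=[#5:4@102 #6:9@99 #7:7@98 #4:1@95] asks=[-]
After op 10 [order #100] limit_sell(price=100, qty=5): fills=#5x#100:4@102; bids=[#6:9@99 #7:7@98 #4:1@95] asks=[#100:1@100]
After op 11 [order #101] limit_buy(price=105, qty=5): fills=#101x#100:1@100; bids=[#101:4@105 #6:9@99 #7:7@98 #4:1@95] asks=[-]

Answer: 4@102,1@100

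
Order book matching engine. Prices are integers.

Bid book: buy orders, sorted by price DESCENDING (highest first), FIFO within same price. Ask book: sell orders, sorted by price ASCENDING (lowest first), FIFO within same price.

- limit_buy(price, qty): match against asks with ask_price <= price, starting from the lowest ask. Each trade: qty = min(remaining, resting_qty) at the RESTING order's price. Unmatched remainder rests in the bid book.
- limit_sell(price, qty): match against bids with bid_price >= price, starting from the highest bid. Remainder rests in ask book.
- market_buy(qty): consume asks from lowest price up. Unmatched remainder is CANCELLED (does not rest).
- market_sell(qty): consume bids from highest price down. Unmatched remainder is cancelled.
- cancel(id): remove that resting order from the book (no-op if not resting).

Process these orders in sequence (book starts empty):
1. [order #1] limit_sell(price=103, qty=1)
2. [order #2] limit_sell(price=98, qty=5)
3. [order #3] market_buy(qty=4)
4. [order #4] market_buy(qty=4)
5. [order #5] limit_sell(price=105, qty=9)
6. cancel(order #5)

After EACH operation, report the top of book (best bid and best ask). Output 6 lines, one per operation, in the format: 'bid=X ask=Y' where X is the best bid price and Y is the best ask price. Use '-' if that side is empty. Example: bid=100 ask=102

After op 1 [order #1] limit_sell(price=103, qty=1): fills=none; bids=[-] asks=[#1:1@103]
After op 2 [order #2] limit_sell(price=98, qty=5): fills=none; bids=[-] asks=[#2:5@98 #1:1@103]
After op 3 [order #3] market_buy(qty=4): fills=#3x#2:4@98; bids=[-] asks=[#2:1@98 #1:1@103]
After op 4 [order #4] market_buy(qty=4): fills=#4x#2:1@98 #4x#1:1@103; bids=[-] asks=[-]
After op 5 [order #5] limit_sell(price=105, qty=9): fills=none; bids=[-] asks=[#5:9@105]
After op 6 cancel(order #5): fills=none; bids=[-] asks=[-]

Answer: bid=- ask=103
bid=- ask=98
bid=- ask=98
bid=- ask=-
bid=- ask=105
bid=- ask=-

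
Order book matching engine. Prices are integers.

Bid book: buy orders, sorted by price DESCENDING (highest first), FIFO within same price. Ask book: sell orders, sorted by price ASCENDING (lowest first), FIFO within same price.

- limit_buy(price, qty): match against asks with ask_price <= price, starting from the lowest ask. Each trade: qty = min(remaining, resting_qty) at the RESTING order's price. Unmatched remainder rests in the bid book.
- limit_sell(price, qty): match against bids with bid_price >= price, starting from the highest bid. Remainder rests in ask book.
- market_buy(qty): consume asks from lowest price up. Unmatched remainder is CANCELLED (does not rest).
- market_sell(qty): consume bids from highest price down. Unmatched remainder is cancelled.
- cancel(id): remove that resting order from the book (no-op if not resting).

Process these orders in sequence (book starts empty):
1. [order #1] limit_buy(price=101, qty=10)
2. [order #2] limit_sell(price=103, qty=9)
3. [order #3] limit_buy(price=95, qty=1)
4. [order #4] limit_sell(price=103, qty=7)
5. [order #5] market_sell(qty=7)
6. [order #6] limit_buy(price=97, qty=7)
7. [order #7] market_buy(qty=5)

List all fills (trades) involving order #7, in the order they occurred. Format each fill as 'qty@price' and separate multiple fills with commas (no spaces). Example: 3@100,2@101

After op 1 [order #1] limit_buy(price=101, qty=10): fills=none; bids=[#1:10@101] asks=[-]
After op 2 [order #2] limit_sell(price=103, qty=9): fills=none; bids=[#1:10@101] asks=[#2:9@103]
After op 3 [order #3] limit_buy(price=95, qty=1): fills=none; bids=[#1:10@101 #3:1@95] asks=[#2:9@103]
After op 4 [order #4] limit_sell(price=103, qty=7): fills=none; bids=[#1:10@101 #3:1@95] asks=[#2:9@103 #4:7@103]
After op 5 [order #5] market_sell(qty=7): fills=#1x#5:7@101; bids=[#1:3@101 #3:1@95] asks=[#2:9@103 #4:7@103]
After op 6 [order #6] limit_buy(price=97, qty=7): fills=none; bids=[#1:3@101 #6:7@97 #3:1@95] asks=[#2:9@103 #4:7@103]
After op 7 [order #7] market_buy(qty=5): fills=#7x#2:5@103; bids=[#1:3@101 #6:7@97 #3:1@95] asks=[#2:4@103 #4:7@103]

Answer: 5@103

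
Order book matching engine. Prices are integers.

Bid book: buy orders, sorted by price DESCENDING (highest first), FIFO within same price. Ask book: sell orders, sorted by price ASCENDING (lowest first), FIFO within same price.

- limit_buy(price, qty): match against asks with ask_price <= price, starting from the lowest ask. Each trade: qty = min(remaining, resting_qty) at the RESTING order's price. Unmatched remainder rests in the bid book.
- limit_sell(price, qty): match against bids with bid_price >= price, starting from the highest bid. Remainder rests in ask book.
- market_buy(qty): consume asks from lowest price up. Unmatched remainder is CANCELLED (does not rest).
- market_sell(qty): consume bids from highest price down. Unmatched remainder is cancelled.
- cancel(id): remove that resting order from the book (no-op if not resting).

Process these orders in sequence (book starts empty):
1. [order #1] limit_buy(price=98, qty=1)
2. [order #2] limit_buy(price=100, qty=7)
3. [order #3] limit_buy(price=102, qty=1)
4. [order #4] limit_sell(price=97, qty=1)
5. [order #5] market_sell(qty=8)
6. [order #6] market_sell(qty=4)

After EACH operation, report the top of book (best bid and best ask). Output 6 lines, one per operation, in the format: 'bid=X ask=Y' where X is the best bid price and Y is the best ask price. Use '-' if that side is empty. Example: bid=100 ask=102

After op 1 [order #1] limit_buy(price=98, qty=1): fills=none; bids=[#1:1@98] asks=[-]
After op 2 [order #2] limit_buy(price=100, qty=7): fills=none; bids=[#2:7@100 #1:1@98] asks=[-]
After op 3 [order #3] limit_buy(price=102, qty=1): fills=none; bids=[#3:1@102 #2:7@100 #1:1@98] asks=[-]
After op 4 [order #4] limit_sell(price=97, qty=1): fills=#3x#4:1@102; bids=[#2:7@100 #1:1@98] asks=[-]
After op 5 [order #5] market_sell(qty=8): fills=#2x#5:7@100 #1x#5:1@98; bids=[-] asks=[-]
After op 6 [order #6] market_sell(qty=4): fills=none; bids=[-] asks=[-]

Answer: bid=98 ask=-
bid=100 ask=-
bid=102 ask=-
bid=100 ask=-
bid=- ask=-
bid=- ask=-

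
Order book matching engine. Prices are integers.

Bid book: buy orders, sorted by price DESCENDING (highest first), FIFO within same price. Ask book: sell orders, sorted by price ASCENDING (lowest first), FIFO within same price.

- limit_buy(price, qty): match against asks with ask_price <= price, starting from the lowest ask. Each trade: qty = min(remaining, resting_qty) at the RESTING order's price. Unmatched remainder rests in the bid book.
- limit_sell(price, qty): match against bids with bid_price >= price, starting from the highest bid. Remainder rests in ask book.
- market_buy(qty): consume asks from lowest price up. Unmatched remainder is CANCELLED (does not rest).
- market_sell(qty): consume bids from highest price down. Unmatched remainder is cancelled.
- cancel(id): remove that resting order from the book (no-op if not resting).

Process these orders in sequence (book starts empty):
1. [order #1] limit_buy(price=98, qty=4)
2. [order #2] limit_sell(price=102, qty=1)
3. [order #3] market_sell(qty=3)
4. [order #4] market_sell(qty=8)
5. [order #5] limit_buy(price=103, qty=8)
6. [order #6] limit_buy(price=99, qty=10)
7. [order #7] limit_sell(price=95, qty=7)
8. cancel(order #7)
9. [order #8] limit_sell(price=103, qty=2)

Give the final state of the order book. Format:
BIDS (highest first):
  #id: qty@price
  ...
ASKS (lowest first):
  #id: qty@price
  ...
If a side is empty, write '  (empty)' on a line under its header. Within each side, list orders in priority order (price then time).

Answer: BIDS (highest first):
  #6: 10@99
ASKS (lowest first):
  #8: 2@103

Derivation:
After op 1 [order #1] limit_buy(price=98, qty=4): fills=none; bids=[#1:4@98] asks=[-]
After op 2 [order #2] limit_sell(price=102, qty=1): fills=none; bids=[#1:4@98] asks=[#2:1@102]
After op 3 [order #3] market_sell(qty=3): fills=#1x#3:3@98; bids=[#1:1@98] asks=[#2:1@102]
After op 4 [order #4] market_sell(qty=8): fills=#1x#4:1@98; bids=[-] asks=[#2:1@102]
After op 5 [order #5] limit_buy(price=103, qty=8): fills=#5x#2:1@102; bids=[#5:7@103] asks=[-]
After op 6 [order #6] limit_buy(price=99, qty=10): fills=none; bids=[#5:7@103 #6:10@99] asks=[-]
After op 7 [order #7] limit_sell(price=95, qty=7): fills=#5x#7:7@103; bids=[#6:10@99] asks=[-]
After op 8 cancel(order #7): fills=none; bids=[#6:10@99] asks=[-]
After op 9 [order #8] limit_sell(price=103, qty=2): fills=none; bids=[#6:10@99] asks=[#8:2@103]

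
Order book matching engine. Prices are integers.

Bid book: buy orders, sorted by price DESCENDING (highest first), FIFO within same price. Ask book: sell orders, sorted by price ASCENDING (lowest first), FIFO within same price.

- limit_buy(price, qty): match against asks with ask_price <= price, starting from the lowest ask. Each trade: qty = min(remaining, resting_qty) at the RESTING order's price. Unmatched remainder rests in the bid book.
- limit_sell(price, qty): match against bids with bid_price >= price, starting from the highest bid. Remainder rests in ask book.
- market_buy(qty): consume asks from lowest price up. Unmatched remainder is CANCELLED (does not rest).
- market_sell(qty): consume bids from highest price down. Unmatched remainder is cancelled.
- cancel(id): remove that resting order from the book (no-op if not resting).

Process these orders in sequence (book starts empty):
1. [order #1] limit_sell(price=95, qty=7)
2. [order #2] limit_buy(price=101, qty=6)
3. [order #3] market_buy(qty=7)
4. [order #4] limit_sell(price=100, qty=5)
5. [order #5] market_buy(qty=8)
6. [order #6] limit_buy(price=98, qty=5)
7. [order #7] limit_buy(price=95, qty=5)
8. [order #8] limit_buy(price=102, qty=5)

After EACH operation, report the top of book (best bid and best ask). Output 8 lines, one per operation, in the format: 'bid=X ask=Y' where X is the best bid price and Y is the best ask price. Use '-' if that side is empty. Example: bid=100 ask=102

After op 1 [order #1] limit_sell(price=95, qty=7): fills=none; bids=[-] asks=[#1:7@95]
After op 2 [order #2] limit_buy(price=101, qty=6): fills=#2x#1:6@95; bids=[-] asks=[#1:1@95]
After op 3 [order #3] market_buy(qty=7): fills=#3x#1:1@95; bids=[-] asks=[-]
After op 4 [order #4] limit_sell(price=100, qty=5): fills=none; bids=[-] asks=[#4:5@100]
After op 5 [order #5] market_buy(qty=8): fills=#5x#4:5@100; bids=[-] asks=[-]
After op 6 [order #6] limit_buy(price=98, qty=5): fills=none; bids=[#6:5@98] asks=[-]
After op 7 [order #7] limit_buy(price=95, qty=5): fills=none; bids=[#6:5@98 #7:5@95] asks=[-]
After op 8 [order #8] limit_buy(price=102, qty=5): fills=none; bids=[#8:5@102 #6:5@98 #7:5@95] asks=[-]

Answer: bid=- ask=95
bid=- ask=95
bid=- ask=-
bid=- ask=100
bid=- ask=-
bid=98 ask=-
bid=98 ask=-
bid=102 ask=-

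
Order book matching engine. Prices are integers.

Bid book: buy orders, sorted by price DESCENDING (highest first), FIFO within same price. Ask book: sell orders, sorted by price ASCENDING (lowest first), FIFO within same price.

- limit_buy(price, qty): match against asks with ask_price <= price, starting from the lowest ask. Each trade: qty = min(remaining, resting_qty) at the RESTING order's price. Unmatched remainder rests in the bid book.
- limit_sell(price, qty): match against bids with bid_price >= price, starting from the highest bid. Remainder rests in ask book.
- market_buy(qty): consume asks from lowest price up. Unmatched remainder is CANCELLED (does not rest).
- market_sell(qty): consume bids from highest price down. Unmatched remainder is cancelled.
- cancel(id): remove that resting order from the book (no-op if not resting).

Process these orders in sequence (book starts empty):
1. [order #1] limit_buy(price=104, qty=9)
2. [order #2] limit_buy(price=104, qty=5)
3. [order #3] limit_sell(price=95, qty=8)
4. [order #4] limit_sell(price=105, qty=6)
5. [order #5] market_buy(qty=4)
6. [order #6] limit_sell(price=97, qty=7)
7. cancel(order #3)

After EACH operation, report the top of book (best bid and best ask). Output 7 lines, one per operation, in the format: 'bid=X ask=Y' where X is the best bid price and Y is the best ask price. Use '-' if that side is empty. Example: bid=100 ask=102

After op 1 [order #1] limit_buy(price=104, qty=9): fills=none; bids=[#1:9@104] asks=[-]
After op 2 [order #2] limit_buy(price=104, qty=5): fills=none; bids=[#1:9@104 #2:5@104] asks=[-]
After op 3 [order #3] limit_sell(price=95, qty=8): fills=#1x#3:8@104; bids=[#1:1@104 #2:5@104] asks=[-]
After op 4 [order #4] limit_sell(price=105, qty=6): fills=none; bids=[#1:1@104 #2:5@104] asks=[#4:6@105]
After op 5 [order #5] market_buy(qty=4): fills=#5x#4:4@105; bids=[#1:1@104 #2:5@104] asks=[#4:2@105]
After op 6 [order #6] limit_sell(price=97, qty=7): fills=#1x#6:1@104 #2x#6:5@104; bids=[-] asks=[#6:1@97 #4:2@105]
After op 7 cancel(order #3): fills=none; bids=[-] asks=[#6:1@97 #4:2@105]

Answer: bid=104 ask=-
bid=104 ask=-
bid=104 ask=-
bid=104 ask=105
bid=104 ask=105
bid=- ask=97
bid=- ask=97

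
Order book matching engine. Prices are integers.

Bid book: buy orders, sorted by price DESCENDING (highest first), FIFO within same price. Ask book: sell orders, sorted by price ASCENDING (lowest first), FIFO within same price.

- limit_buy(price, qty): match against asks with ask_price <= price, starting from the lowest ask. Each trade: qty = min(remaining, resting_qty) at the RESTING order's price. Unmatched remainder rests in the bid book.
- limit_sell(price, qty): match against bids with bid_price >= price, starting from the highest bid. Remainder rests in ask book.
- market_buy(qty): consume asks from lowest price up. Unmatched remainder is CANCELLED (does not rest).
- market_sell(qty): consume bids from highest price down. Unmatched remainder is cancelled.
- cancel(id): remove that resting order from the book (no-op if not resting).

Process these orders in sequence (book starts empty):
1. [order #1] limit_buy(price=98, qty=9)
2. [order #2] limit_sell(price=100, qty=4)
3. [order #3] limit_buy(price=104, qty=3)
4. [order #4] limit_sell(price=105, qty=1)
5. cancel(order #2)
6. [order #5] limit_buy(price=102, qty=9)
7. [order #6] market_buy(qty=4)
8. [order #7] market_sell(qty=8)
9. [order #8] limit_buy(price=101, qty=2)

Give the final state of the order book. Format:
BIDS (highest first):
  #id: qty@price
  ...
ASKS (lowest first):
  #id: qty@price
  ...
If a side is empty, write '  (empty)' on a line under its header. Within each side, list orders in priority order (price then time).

Answer: BIDS (highest first):
  #5: 1@102
  #8: 2@101
  #1: 9@98
ASKS (lowest first):
  (empty)

Derivation:
After op 1 [order #1] limit_buy(price=98, qty=9): fills=none; bids=[#1:9@98] asks=[-]
After op 2 [order #2] limit_sell(price=100, qty=4): fills=none; bids=[#1:9@98] asks=[#2:4@100]
After op 3 [order #3] limit_buy(price=104, qty=3): fills=#3x#2:3@100; bids=[#1:9@98] asks=[#2:1@100]
After op 4 [order #4] limit_sell(price=105, qty=1): fills=none; bids=[#1:9@98] asks=[#2:1@100 #4:1@105]
After op 5 cancel(order #2): fills=none; bids=[#1:9@98] asks=[#4:1@105]
After op 6 [order #5] limit_buy(price=102, qty=9): fills=none; bids=[#5:9@102 #1:9@98] asks=[#4:1@105]
After op 7 [order #6] market_buy(qty=4): fills=#6x#4:1@105; bids=[#5:9@102 #1:9@98] asks=[-]
After op 8 [order #7] market_sell(qty=8): fills=#5x#7:8@102; bids=[#5:1@102 #1:9@98] asks=[-]
After op 9 [order #8] limit_buy(price=101, qty=2): fills=none; bids=[#5:1@102 #8:2@101 #1:9@98] asks=[-]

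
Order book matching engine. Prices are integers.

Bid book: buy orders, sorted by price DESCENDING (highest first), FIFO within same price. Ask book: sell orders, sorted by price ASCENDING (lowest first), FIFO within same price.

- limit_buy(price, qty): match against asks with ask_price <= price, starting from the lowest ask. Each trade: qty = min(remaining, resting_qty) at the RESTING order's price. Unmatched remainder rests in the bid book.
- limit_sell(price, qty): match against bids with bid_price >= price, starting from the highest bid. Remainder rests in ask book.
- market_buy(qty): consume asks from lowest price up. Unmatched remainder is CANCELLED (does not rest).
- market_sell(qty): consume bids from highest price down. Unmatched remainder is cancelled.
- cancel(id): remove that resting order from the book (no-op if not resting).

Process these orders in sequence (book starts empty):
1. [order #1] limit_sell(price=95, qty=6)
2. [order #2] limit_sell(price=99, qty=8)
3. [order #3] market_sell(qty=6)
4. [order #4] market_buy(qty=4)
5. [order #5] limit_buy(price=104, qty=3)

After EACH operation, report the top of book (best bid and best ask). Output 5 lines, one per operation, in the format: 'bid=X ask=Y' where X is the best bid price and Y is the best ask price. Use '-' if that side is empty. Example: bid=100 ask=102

Answer: bid=- ask=95
bid=- ask=95
bid=- ask=95
bid=- ask=95
bid=- ask=99

Derivation:
After op 1 [order #1] limit_sell(price=95, qty=6): fills=none; bids=[-] asks=[#1:6@95]
After op 2 [order #2] limit_sell(price=99, qty=8): fills=none; bids=[-] asks=[#1:6@95 #2:8@99]
After op 3 [order #3] market_sell(qty=6): fills=none; bids=[-] asks=[#1:6@95 #2:8@99]
After op 4 [order #4] market_buy(qty=4): fills=#4x#1:4@95; bids=[-] asks=[#1:2@95 #2:8@99]
After op 5 [order #5] limit_buy(price=104, qty=3): fills=#5x#1:2@95 #5x#2:1@99; bids=[-] asks=[#2:7@99]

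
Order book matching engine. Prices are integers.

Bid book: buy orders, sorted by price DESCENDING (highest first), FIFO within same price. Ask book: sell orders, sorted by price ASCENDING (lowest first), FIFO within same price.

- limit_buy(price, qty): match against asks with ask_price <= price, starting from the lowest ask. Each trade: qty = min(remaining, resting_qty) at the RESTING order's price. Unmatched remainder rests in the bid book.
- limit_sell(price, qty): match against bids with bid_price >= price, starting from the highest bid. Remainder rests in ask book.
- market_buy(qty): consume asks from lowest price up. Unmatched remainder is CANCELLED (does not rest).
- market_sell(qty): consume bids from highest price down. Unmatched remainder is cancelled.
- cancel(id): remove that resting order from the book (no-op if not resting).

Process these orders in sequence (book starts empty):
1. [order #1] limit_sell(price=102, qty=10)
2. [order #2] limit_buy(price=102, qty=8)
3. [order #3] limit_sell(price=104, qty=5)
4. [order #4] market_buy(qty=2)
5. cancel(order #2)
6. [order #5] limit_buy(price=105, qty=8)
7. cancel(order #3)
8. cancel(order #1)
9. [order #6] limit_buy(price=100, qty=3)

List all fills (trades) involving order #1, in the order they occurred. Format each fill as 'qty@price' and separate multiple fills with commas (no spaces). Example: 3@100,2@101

Answer: 8@102,2@102

Derivation:
After op 1 [order #1] limit_sell(price=102, qty=10): fills=none; bids=[-] asks=[#1:10@102]
After op 2 [order #2] limit_buy(price=102, qty=8): fills=#2x#1:8@102; bids=[-] asks=[#1:2@102]
After op 3 [order #3] limit_sell(price=104, qty=5): fills=none; bids=[-] asks=[#1:2@102 #3:5@104]
After op 4 [order #4] market_buy(qty=2): fills=#4x#1:2@102; bids=[-] asks=[#3:5@104]
After op 5 cancel(order #2): fills=none; bids=[-] asks=[#3:5@104]
After op 6 [order #5] limit_buy(price=105, qty=8): fills=#5x#3:5@104; bids=[#5:3@105] asks=[-]
After op 7 cancel(order #3): fills=none; bids=[#5:3@105] asks=[-]
After op 8 cancel(order #1): fills=none; bids=[#5:3@105] asks=[-]
After op 9 [order #6] limit_buy(price=100, qty=3): fills=none; bids=[#5:3@105 #6:3@100] asks=[-]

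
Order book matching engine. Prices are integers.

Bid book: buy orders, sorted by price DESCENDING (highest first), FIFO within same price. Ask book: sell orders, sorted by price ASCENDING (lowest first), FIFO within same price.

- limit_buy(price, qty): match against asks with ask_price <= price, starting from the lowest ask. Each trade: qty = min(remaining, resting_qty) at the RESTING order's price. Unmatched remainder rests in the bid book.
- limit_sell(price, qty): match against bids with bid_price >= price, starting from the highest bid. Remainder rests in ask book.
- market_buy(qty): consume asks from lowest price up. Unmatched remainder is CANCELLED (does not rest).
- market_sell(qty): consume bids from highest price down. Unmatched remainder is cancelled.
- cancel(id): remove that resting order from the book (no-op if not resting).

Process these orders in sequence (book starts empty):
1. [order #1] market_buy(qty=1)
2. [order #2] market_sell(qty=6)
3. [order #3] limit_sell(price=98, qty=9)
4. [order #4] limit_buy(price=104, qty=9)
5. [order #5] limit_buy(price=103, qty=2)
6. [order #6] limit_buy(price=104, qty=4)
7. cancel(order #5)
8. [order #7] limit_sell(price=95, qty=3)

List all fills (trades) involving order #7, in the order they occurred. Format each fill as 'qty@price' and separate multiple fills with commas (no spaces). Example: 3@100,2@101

Answer: 3@104

Derivation:
After op 1 [order #1] market_buy(qty=1): fills=none; bids=[-] asks=[-]
After op 2 [order #2] market_sell(qty=6): fills=none; bids=[-] asks=[-]
After op 3 [order #3] limit_sell(price=98, qty=9): fills=none; bids=[-] asks=[#3:9@98]
After op 4 [order #4] limit_buy(price=104, qty=9): fills=#4x#3:9@98; bids=[-] asks=[-]
After op 5 [order #5] limit_buy(price=103, qty=2): fills=none; bids=[#5:2@103] asks=[-]
After op 6 [order #6] limit_buy(price=104, qty=4): fills=none; bids=[#6:4@104 #5:2@103] asks=[-]
After op 7 cancel(order #5): fills=none; bids=[#6:4@104] asks=[-]
After op 8 [order #7] limit_sell(price=95, qty=3): fills=#6x#7:3@104; bids=[#6:1@104] asks=[-]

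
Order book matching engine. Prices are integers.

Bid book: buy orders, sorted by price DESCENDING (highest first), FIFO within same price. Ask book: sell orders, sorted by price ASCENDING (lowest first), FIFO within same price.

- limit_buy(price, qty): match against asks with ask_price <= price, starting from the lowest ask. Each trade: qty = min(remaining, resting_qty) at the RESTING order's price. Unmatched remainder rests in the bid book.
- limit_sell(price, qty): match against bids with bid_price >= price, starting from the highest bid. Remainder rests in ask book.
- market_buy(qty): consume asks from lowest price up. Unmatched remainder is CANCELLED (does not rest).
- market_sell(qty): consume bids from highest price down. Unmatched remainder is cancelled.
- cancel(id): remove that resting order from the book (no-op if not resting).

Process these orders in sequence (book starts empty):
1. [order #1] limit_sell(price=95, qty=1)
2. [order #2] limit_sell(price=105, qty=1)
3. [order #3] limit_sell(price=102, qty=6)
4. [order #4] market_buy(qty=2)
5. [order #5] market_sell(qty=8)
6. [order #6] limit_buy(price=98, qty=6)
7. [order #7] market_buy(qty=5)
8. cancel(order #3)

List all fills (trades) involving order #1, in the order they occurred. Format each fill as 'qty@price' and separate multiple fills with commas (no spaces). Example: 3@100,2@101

After op 1 [order #1] limit_sell(price=95, qty=1): fills=none; bids=[-] asks=[#1:1@95]
After op 2 [order #2] limit_sell(price=105, qty=1): fills=none; bids=[-] asks=[#1:1@95 #2:1@105]
After op 3 [order #3] limit_sell(price=102, qty=6): fills=none; bids=[-] asks=[#1:1@95 #3:6@102 #2:1@105]
After op 4 [order #4] market_buy(qty=2): fills=#4x#1:1@95 #4x#3:1@102; bids=[-] asks=[#3:5@102 #2:1@105]
After op 5 [order #5] market_sell(qty=8): fills=none; bids=[-] asks=[#3:5@102 #2:1@105]
After op 6 [order #6] limit_buy(price=98, qty=6): fills=none; bids=[#6:6@98] asks=[#3:5@102 #2:1@105]
After op 7 [order #7] market_buy(qty=5): fills=#7x#3:5@102; bids=[#6:6@98] asks=[#2:1@105]
After op 8 cancel(order #3): fills=none; bids=[#6:6@98] asks=[#2:1@105]

Answer: 1@95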